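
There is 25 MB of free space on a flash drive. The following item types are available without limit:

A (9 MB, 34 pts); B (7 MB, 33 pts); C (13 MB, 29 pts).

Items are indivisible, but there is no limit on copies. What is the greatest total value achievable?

101 pts

Best value-per-unit is B at 33/7; filling with it alone gives 3×33 = 99.
Optimal mix: 2×A + 1×B → size 25, value 101.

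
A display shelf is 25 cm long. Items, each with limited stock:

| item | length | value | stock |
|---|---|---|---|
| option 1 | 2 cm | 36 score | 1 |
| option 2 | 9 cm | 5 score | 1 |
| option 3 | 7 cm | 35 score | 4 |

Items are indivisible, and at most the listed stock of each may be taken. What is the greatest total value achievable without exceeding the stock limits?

141 score

Best selections within length 25 and stock limits:
- 1×option 1 + 3×option 3: length 23, value 141
- 1×option 1 + 1×option 2 + 2×option 3: length 25, value 111
- 1×option 1 + 2×option 3: length 16, value 106
Best: 141 score.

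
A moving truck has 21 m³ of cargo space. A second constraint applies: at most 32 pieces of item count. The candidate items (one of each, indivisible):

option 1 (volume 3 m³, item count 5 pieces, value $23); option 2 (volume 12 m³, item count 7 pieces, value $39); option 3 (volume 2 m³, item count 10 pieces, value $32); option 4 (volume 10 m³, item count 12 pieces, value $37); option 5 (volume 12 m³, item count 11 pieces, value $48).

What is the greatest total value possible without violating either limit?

$103

Feasible sets respecting both limits:
- option 1+option 3+option 5: volume 17, item count 26, value 103
- option 1+option 2+option 3: volume 17, item count 22, value 94
- option 1+option 3+option 4: volume 15, item count 27, value 92
Best: $103.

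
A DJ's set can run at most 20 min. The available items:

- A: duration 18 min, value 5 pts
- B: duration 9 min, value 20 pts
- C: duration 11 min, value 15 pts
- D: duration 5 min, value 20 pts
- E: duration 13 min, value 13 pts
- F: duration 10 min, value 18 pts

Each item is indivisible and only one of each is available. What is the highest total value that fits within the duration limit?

40 pts

This is a 0/1 knapsack; check combinations near the capacity.
- B+D: duration 9+5=14, value 20+20=40
- D+F: duration 5+10=15, value 20+18=38
- B+F: duration 9+10=19, value 20+18=38
- C+D: duration 11+5=16, value 15+20=35
- B+C: duration 9+11=20, value 20+15=35
Best: 40 pts.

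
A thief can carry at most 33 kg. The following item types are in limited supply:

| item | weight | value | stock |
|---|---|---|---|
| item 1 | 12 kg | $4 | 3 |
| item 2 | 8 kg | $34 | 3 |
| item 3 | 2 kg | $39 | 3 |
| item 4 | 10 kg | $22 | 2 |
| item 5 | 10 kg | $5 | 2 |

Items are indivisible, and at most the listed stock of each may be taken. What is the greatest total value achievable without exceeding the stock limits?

$219

Top feasible selections:
- 3×item 2 + 3×item 3: weight 30, value 219
- 2×item 2 + 3×item 3 + 1×item 4: weight 32, value 207
Best: $219.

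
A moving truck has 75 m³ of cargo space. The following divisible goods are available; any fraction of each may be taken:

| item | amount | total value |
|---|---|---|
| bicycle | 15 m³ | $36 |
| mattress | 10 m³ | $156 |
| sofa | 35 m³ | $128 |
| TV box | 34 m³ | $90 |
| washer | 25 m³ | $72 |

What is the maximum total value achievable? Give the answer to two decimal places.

369.24

Take in order of value per unit:
- mattress (156/10 per unit): all 10 → value 156, running total 156.00
- sofa (128/35 per unit): all 35 → value 128, running total 284.00
- washer (72/25 per unit): all 25 → value 72, running total 356.00
- TV box (90/34 per unit): 5 of 34 → value 5×90/34 = 13.2353, running total 369.24
Total 369.24.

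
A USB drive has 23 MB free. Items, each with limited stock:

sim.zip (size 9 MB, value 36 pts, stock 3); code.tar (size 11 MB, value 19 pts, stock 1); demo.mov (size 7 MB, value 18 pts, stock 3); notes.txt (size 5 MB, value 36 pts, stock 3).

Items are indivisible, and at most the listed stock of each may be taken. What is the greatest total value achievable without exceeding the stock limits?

Best selections within size 23 and stock limits:
- 1×demo.mov + 3×notes.txt: size 22, value 126
- 3×notes.txt: size 15, value 108
- 1×sim.zip + 2×notes.txt: size 19, value 108
Best: 126 pts.

126 pts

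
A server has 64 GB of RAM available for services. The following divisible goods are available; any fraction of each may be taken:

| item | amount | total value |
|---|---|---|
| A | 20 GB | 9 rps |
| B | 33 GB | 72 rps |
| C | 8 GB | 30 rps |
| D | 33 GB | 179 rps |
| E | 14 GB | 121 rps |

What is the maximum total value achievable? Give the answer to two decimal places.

349.64

Take in order of value per unit:
- E (121/14 per unit): all 14 → value 121, running total 121.00
- D (179/33 per unit): all 33 → value 179, running total 300.00
- C (30/8 per unit): all 8 → value 30, running total 330.00
- B (72/33 per unit): 9 of 33 → value 9×72/33 = 19.6364, running total 349.64
Total 349.64.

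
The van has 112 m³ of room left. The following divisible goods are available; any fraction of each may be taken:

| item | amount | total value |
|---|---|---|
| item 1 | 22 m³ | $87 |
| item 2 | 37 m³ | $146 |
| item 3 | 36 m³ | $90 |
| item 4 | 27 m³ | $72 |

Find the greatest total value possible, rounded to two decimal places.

370.00

Take in order of value per unit:
- item 1 (87/22 per unit): all 22 → value 87, running total 87.00
- item 2 (146/37 per unit): all 37 → value 146, running total 233.00
- item 4 (72/27 per unit): all 27 → value 72, running total 305.00
- item 3 (90/36 per unit): 26 of 36 → value 26×90/36 = 65.0000, running total 370.00
Total 370.00.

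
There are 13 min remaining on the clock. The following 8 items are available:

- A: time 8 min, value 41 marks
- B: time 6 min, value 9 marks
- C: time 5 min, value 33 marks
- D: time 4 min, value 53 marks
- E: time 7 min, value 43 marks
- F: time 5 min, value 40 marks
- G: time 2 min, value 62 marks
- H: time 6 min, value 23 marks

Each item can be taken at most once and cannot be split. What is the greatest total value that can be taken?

Check high-value combinations within 13 min:
- D+E+G: time 4+7+2=13, value 53+43+62=158
- D+F+G: time 4+5+2=11, value 53+40+62=155
- C+D+G: time 5+4+2=11, value 33+53+62=148
- D+G+H: time 4+2+6=12, value 53+62+23=138
- C+F+G: time 5+5+2=12, value 33+40+62=135
Best: 158 marks.

158 marks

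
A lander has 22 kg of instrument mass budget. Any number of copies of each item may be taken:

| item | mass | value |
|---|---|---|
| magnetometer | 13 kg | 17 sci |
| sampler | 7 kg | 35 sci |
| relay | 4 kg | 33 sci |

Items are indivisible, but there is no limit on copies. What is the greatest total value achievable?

165 sci

Best value-per-unit is relay at 33/4, and filling with it alone uses mass 5×4=20. No mix of the others beats 5×33 = 165.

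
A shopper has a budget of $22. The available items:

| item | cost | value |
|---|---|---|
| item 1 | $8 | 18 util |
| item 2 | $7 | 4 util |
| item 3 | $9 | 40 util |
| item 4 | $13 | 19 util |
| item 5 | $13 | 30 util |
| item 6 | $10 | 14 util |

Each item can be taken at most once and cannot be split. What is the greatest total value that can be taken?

70 util

Check high-value combinations within $22:
- item 3+item 5: cost 9+13=22, value 40+30=70
- item 3+item 4: cost 9+13=22, value 40+19=59
- item 1+item 3: cost 8+9=17, value 18+40=58
- item 3+item 6: cost 9+10=19, value 40+14=54
- item 1+item 5: cost 8+13=21, value 18+30=48
Best: 70 util.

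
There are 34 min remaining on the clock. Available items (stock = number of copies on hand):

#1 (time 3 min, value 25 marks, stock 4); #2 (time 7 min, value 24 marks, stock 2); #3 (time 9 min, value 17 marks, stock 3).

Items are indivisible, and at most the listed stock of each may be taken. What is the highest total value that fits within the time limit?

Best selections within time 34 and stock limits:
- 4×#1 + 2×#2: time 26, value 148
- 4×#1 + 1×#2 + 1×#3: time 28, value 141
Best: 148 marks.

148 marks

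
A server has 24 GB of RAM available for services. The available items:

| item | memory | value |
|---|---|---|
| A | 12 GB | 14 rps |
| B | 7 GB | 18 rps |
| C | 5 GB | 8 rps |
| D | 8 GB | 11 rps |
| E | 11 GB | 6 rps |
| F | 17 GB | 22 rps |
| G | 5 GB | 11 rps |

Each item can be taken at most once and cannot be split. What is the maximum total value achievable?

Check high-value combinations within 24 GB:
- A+B+G: memory 12+7+5=24, value 14+18+11=43
- B+D+G: memory 7+8+5=20, value 18+11+11=40
- A+B+C: memory 12+7+5=24, value 14+18+8=40
- B+F: memory 7+17=24, value 18+22=40
- B+C+G: memory 7+5+5=17, value 18+8+11=37
Best: 43 rps.

43 rps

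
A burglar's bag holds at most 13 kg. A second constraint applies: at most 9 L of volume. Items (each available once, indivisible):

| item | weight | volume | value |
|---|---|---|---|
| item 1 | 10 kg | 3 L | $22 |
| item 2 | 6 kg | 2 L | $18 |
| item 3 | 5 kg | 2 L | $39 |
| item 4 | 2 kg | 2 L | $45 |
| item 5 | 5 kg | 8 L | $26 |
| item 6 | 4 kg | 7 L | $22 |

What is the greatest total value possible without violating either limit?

$102

Feasible sets respecting both limits:
- item 2+item 3+item 4: weight 13, volume 6, value 102
- item 3+item 4: weight 7, volume 4, value 84
- item 1+item 4: weight 12, volume 5, value 67
Best: $102.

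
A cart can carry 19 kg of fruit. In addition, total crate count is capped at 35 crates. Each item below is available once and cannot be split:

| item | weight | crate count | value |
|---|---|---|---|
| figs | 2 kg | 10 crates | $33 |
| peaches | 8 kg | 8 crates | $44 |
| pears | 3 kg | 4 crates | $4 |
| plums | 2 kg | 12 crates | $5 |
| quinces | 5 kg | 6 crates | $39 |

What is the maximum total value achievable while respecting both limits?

Feasible sets respecting both limits:
- figs+peaches+pears+quinces: weight 18, crate count 28, value 120
- figs+peaches+quinces: weight 15, crate count 24, value 116
- peaches+pears+plums+quinces: weight 18, crate count 30, value 92
- peaches+plums+quinces: weight 15, crate count 26, value 88
Best: $120.

$120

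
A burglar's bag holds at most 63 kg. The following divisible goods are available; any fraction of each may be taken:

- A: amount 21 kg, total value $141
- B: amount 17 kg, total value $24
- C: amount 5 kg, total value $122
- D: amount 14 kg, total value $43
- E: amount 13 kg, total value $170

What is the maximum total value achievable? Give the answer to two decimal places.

Take in order of value per unit:
- C (122/5 per unit): all 5 → value 122, running total 122.00
- E (170/13 per unit): all 13 → value 170, running total 292.00
- A (141/21 per unit): all 21 → value 141, running total 433.00
- D (43/14 per unit): all 14 → value 43, running total 476.00
- B (24/17 per unit): 10 of 17 → value 10×24/17 = 14.1176, running total 490.12
Total 490.12.

490.12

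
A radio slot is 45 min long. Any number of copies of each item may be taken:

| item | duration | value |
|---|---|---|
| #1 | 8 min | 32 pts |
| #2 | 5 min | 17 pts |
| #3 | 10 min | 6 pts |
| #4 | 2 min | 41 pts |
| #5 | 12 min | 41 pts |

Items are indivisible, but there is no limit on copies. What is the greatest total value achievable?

Best value-per-unit is #4 at 41/2, and filling with it alone uses duration 22×2=44. No mix of the others beats 22×41 = 902.

902 pts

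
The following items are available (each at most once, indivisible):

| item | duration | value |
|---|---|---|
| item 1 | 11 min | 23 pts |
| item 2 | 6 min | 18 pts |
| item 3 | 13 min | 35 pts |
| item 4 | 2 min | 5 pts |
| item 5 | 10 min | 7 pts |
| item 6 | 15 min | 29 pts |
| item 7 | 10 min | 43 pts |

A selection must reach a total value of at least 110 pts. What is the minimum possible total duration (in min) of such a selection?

Subsets with value ≥ 110, sorted by total duration:
- item 1+item 2+item 3+item 7: duration 40, value 119
- item 3+item 4+item 6+item 7: duration 40, value 112
Minimum duration: 40 min.

40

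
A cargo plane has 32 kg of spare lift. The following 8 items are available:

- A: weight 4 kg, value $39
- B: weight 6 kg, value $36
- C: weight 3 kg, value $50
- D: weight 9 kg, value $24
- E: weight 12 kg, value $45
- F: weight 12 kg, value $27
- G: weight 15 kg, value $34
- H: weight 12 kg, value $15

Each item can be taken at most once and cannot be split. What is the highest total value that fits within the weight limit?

$170

This is a 0/1 knapsack; check combinations near the capacity.
- A+B+C+E: weight 4+6+3+12=25, value 39+36+50+45=170
- A+C+E+F: weight 4+3+12+12=31, value 39+50+45+27=161
- A+B+C+G: weight 4+6+3+15=28, value 39+36+50+34=159
- A+C+D+E: weight 4+3+9+12=28, value 39+50+24+45=158
Best: $170.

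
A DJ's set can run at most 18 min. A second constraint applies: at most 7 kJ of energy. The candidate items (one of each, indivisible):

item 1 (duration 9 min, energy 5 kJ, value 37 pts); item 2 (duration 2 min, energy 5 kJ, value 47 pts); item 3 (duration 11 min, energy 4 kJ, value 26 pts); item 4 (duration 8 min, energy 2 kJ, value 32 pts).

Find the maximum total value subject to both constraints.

Feasible sets respecting both limits:
- item 2+item 4: duration 10, energy 7, value 79
- item 1+item 4: duration 17, energy 7, value 69
- item 2: duration 2, energy 5, value 47
- item 1: duration 9, energy 5, value 37
Best: 79 pts.

79 pts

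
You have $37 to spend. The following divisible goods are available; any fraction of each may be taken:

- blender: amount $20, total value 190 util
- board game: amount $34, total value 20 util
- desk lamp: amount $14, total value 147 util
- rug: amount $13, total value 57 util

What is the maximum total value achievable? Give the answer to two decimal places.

350.15

Take in order of value per unit:
- desk lamp (147/14 per unit): all 14 → value 147, running total 147.00
- blender (190/20 per unit): all 20 → value 190, running total 337.00
- rug (57/13 per unit): 3 of 13 → value 3×57/13 = 13.1538, running total 350.15
Total 350.15.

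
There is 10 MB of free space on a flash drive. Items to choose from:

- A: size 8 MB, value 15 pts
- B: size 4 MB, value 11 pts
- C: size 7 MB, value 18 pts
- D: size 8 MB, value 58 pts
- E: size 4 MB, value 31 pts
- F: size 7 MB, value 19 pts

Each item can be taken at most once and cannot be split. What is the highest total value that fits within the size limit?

Check high-value combinations within 10 MB:
- D: size 8, value 58
- B+E: size 4+4=8, value 11+31=42
- E: size 4, value 31
- F: size 7, value 19
Best: 58 pts.

58 pts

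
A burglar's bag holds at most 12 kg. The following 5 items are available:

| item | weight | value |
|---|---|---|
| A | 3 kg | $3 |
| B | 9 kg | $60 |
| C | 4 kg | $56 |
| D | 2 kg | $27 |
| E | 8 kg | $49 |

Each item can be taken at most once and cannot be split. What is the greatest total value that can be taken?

Check high-value combinations within 12 kg:
- C+E: weight 4+8=12, value 56+49=105
- B+D: weight 9+2=11, value 60+27=87
- A+C+D: weight 3+4+2=9, value 3+56+27=86
- C+D: weight 4+2=6, value 56+27=83
- D+E: weight 2+8=10, value 27+49=76
Best: $105.

$105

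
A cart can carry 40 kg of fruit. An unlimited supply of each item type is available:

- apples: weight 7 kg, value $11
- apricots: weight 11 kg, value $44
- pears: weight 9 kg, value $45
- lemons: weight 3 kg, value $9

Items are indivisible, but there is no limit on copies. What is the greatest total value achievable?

Best value-per-unit is pears at 45/9; filling with it alone gives 4×45 = 180.
Optimal mix: 4×pears + 1×lemons → weight 39, value 189.

$189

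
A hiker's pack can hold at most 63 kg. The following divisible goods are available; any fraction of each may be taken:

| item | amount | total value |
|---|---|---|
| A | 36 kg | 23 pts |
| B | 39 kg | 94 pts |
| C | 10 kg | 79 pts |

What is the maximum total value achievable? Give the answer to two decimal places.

Take in order of value per unit:
- C (79/10 per unit): all 10 → value 79, running total 79.00
- B (94/39 per unit): all 39 → value 94, running total 173.00
- A (23/36 per unit): 14 of 36 → value 14×23/36 = 8.9444, running total 181.94
Total 181.94.

181.94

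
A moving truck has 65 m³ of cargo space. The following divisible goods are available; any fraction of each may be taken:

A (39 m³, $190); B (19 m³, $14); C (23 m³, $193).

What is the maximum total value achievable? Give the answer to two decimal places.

385.21

Take in order of value per unit:
- C (193/23 per unit): all 23 → value 193, running total 193.00
- A (190/39 per unit): all 39 → value 190, running total 383.00
- B (14/19 per unit): 3 of 19 → value 3×14/19 = 2.2105, running total 385.21
Total 385.21.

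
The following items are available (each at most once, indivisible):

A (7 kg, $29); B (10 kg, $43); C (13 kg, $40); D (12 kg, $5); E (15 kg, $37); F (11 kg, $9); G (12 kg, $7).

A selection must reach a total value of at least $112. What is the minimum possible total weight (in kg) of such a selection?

Subsets with value ≥ 112, sorted by total weight:
- A+B+C: weight 30, value 112
- B+C+E: weight 38, value 120
Minimum weight: 30 kg.

30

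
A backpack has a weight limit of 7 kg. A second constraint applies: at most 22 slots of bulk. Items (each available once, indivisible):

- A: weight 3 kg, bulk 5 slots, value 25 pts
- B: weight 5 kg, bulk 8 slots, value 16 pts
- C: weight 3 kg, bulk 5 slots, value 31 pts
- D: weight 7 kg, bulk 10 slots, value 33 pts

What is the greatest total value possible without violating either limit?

56 pts

Feasible sets respecting both limits:
- A+C: weight 6, bulk 10, value 56
- D: weight 7, bulk 10, value 33
- C: weight 3, bulk 5, value 31
Best: 56 pts.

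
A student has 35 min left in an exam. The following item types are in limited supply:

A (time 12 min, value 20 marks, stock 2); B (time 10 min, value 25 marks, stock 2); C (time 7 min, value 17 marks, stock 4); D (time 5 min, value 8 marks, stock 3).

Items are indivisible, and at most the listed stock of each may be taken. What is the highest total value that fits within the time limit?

Best selections within time 35 and stock limits:
- 2×B + 2×C: time 34, value 84
- 1×B + 3×C: time 31, value 76
- 4×C + 1×D: time 33, value 76
Best: 84 marks.

84 marks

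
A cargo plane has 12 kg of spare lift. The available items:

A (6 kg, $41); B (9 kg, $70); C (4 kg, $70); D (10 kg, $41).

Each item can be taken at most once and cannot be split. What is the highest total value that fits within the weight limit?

$111

Check high-value combinations within 12 kg:
- A+C: weight 6+4=10, value 41+70=111
- C: weight 4, value 70
- B: weight 9, value 70
- A: weight 6, value 41
- D: weight 10, value 41
Best: $111.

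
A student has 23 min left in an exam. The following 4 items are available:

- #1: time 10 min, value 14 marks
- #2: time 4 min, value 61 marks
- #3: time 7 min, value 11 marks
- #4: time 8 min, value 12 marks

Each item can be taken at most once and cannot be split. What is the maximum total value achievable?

87 marks

Check high-value combinations within 23 min:
- #1+#2+#4: time 10+4+8=22, value 14+61+12=87
- #1+#2+#3: time 10+4+7=21, value 14+61+11=86
- #2+#3+#4: time 4+7+8=19, value 61+11+12=84
- #1+#2: time 10+4=14, value 14+61=75
Best: 87 marks.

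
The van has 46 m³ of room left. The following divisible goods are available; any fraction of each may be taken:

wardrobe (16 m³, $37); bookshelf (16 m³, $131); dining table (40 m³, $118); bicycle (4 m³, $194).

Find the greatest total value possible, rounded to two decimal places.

Take in order of value per unit:
- bicycle (194/4 per unit): all 4 → value 194, running total 194.00
- bookshelf (131/16 per unit): all 16 → value 131, running total 325.00
- dining table (118/40 per unit): 26 of 40 → value 26×118/40 = 76.7000, running total 401.70
Total 401.70.

401.70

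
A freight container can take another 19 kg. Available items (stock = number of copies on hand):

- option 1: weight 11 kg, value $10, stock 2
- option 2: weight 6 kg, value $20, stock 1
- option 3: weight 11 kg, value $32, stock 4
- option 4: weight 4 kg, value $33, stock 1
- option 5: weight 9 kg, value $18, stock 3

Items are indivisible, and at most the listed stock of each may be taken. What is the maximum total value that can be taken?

Top feasible selections:
- 1×option 2 + 1×option 4 + 1×option 5: weight 19, value 71
- 1×option 3 + 1×option 4: weight 15, value 65
- 1×option 2 + 1×option 4: weight 10, value 53
Best: $71.

$71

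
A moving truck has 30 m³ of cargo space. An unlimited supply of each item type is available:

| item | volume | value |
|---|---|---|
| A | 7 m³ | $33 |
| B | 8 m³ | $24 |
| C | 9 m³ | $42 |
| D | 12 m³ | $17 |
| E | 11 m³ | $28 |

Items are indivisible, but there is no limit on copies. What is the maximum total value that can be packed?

Best value-per-unit is A at 33/7; filling with it alone gives 4×33 = 132.
Optimal mix: 3×A + 1×C → volume 30, value 141.

$141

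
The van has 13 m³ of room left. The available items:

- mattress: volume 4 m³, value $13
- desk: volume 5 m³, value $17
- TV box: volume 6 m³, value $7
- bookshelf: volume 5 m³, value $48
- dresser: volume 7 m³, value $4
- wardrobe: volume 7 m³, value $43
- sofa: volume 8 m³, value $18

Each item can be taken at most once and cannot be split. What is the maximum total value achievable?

$91

Check high-value combinations within 13 m³:
- bookshelf+wardrobe: volume 5+7=12, value 48+43=91
- bookshelf+sofa: volume 5+8=13, value 48+18=66
- desk+bookshelf: volume 5+5=10, value 17+48=65
Best: $91.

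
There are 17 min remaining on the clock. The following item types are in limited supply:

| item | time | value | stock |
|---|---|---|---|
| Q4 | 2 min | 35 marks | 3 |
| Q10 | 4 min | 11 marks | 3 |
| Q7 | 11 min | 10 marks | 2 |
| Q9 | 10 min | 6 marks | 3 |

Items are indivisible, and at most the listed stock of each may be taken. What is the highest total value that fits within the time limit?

Best selections within time 17 and stock limits:
- 3×Q4 + 2×Q10: time 14, value 127
- 3×Q4 + 1×Q10: time 10, value 116
- 3×Q4 + 1×Q7: time 17, value 115
- 3×Q4 + 1×Q9: time 16, value 111
Best: 127 marks.

127 marks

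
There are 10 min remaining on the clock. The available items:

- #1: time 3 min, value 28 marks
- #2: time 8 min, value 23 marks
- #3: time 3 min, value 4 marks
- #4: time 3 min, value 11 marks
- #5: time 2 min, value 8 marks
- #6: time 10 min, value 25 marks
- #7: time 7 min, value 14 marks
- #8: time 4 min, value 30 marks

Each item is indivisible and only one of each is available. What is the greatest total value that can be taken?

Check high-value combinations within 10 min:
- #1+#4+#8: time 3+3+4=10, value 28+11+30=69
- #1+#5+#8: time 3+2+4=9, value 28+8+30=66
- #1+#3+#8: time 3+3+4=10, value 28+4+30=62
Best: 69 marks.

69 marks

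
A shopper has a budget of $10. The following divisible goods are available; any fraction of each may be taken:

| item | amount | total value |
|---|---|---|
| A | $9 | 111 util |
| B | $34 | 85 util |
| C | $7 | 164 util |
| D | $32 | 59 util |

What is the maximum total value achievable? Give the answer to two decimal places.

Take in order of value per unit:
- C (164/7 per unit): all 7 → value 164, running total 164.00
- A (111/9 per unit): 3 of 9 → value 3×111/9 = 37.0000, running total 201.00
Total 201.00.

201.00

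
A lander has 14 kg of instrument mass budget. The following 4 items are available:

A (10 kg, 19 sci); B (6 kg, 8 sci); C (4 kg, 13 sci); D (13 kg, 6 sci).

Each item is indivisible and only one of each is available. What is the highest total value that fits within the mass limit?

Check high-value combinations within 14 kg:
- A+C: mass 10+4=14, value 19+13=32
- B+C: mass 6+4=10, value 8+13=21
- A: mass 10, value 19
- C: mass 4, value 13
- B: mass 6, value 8
Best: 32 sci.

32 sci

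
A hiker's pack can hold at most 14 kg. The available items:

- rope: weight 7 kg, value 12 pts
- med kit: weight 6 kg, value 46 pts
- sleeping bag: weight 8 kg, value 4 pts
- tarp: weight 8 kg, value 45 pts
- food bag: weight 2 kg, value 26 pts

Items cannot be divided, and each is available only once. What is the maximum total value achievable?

91 pts

Check high-value combinations within 14 kg:
- med kit+tarp: weight 6+8=14, value 46+45=91
- med kit+food bag: weight 6+2=8, value 46+26=72
- tarp+food bag: weight 8+2=10, value 45+26=71
Best: 91 pts.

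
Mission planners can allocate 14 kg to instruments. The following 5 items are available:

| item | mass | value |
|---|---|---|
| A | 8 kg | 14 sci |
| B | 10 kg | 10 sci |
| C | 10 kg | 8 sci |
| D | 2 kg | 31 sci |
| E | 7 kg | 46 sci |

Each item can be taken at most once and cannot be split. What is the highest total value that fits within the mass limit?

Check high-value combinations within 14 kg:
- D+E: mass 2+7=9, value 31+46=77
- E: mass 7, value 46
- A+D: mass 8+2=10, value 14+31=45
Best: 77 sci.

77 sci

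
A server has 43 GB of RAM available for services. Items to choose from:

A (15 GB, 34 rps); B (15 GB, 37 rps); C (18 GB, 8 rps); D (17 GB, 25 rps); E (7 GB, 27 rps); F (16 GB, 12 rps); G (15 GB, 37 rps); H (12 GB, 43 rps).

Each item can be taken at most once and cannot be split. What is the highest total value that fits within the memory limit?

Check high-value combinations within 43 GB:
- B+G+H: memory 15+15+12=42, value 37+37+43=117
- A+B+H: memory 15+15+12=42, value 34+37+43=114
- A+G+H: memory 15+15+12=42, value 34+37+43=114
- B+E+H: memory 15+7+12=34, value 37+27+43=107
- E+G+H: memory 7+15+12=34, value 27+37+43=107
Best: 117 rps.

117 rps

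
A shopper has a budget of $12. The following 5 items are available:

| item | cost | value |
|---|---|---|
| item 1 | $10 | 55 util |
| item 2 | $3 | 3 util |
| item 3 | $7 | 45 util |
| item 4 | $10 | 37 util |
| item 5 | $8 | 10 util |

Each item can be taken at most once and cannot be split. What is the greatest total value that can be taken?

55 util

This is a 0/1 knapsack; check combinations near the capacity.
- item 1: cost 10, value 55
- item 2+item 3: cost 3+7=10, value 3+45=48
- item 3: cost 7, value 45
- item 4: cost 10, value 37
- item 2+item 5: cost 3+8=11, value 3+10=13
Best: 55 util.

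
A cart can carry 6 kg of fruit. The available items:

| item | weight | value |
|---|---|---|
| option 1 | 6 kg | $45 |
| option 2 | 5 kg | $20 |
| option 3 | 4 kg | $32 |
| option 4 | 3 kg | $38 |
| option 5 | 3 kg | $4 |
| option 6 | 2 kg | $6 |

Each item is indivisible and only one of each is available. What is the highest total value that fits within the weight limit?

$45

Check high-value combinations within 6 kg:
- option 1: weight 6, value 45
- option 4+option 6: weight 3+2=5, value 38+6=44
- option 4+option 5: weight 3+3=6, value 38+4=42
Best: $45.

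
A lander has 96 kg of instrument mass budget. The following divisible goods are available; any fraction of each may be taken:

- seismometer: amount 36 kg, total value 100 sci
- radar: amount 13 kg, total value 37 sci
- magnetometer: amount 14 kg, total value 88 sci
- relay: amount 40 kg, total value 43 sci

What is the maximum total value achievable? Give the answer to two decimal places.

Take in order of value per unit:
- magnetometer (88/14 per unit): all 14 → value 88, running total 88.00
- radar (37/13 per unit): all 13 → value 37, running total 125.00
- seismometer (100/36 per unit): all 36 → value 100, running total 225.00
- relay (43/40 per unit): 33 of 40 → value 33×43/40 = 35.4750, running total 260.48
Total 260.48.

260.48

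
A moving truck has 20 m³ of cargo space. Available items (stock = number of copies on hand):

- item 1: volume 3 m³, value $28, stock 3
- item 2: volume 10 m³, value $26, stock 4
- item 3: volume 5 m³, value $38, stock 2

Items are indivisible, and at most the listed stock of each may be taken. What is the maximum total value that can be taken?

Best selections within volume 20 and stock limits:
- 3×item 1 + 2×item 3: volume 19, value 160
- 2×item 1 + 2×item 3: volume 16, value 132
Best: $160.

$160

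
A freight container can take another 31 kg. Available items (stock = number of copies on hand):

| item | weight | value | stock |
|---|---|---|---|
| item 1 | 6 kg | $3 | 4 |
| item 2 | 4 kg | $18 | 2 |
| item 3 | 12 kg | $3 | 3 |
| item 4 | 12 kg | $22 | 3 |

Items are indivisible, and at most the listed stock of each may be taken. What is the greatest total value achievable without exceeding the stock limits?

$62

Top feasible selections:
- 1×item 2 + 2×item 4: weight 28, value 62
- 1×item 1 + 2×item 2 + 1×item 4: weight 26, value 61
Best: $62.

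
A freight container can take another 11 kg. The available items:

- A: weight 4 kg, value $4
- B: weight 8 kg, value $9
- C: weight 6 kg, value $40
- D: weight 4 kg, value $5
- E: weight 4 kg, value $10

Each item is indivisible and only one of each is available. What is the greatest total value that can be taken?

Check high-value combinations within 11 kg:
- C+E: weight 6+4=10, value 40+10=50
- C+D: weight 6+4=10, value 40+5=45
- A+C: weight 4+6=10, value 4+40=44
- C: weight 6, value 40
- D+E: weight 4+4=8, value 5+10=15
Best: $50.

$50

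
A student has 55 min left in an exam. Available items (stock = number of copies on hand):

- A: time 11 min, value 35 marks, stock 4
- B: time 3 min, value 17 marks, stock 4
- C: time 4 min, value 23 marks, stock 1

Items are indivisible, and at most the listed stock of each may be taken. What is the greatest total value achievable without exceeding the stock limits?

197 marks

Top feasible selections:
- 4×A + 2×B + 1×C: time 54, value 197
- 3×A + 4×B + 1×C: time 49, value 196
- 4×A + 3×B: time 53, value 191
- 4×A + 1×B + 1×C: time 51, value 180
Best: 197 marks.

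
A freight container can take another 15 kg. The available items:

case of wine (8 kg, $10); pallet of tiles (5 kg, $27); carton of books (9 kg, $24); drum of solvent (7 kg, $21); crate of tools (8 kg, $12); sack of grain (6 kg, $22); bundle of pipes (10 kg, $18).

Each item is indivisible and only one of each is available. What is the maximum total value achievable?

Check high-value combinations within 15 kg:
- pallet of tiles+carton of books: weight 5+9=14, value 27+24=51
- pallet of tiles+sack of grain: weight 5+6=11, value 27+22=49
- pallet of tiles+drum of solvent: weight 5+7=12, value 27+21=48
- carton of books+sack of grain: weight 9+6=15, value 24+22=46
- pallet of tiles+bundle of pipes: weight 5+10=15, value 27+18=45
Best: $51.

$51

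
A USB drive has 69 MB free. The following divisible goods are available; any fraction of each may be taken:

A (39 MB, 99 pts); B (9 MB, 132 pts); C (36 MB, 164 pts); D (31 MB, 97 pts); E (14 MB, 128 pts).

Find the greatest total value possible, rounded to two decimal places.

Take in order of value per unit:
- B (132/9 per unit): all 9 → value 132, running total 132.00
- E (128/14 per unit): all 14 → value 128, running total 260.00
- C (164/36 per unit): all 36 → value 164, running total 424.00
- D (97/31 per unit): 10 of 31 → value 10×97/31 = 31.2903, running total 455.29
Total 455.29.

455.29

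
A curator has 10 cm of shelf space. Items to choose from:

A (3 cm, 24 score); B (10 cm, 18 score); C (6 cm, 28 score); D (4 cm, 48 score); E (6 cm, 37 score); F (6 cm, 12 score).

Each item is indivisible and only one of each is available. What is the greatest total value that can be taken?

Check high-value combinations within 10 cm:
- D+E: length 4+6=10, value 48+37=85
- C+D: length 6+4=10, value 28+48=76
- A+D: length 3+4=7, value 24+48=72
- A+E: length 3+6=9, value 24+37=61
- D+F: length 4+6=10, value 48+12=60
Best: 85 score.

85 score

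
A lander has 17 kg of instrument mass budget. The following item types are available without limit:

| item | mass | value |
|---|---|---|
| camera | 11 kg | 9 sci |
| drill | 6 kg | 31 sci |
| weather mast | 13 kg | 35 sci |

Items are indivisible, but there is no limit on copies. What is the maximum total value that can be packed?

62 sci

Best value-per-unit is drill at 31/6, and filling with it alone uses mass 2×6=12. No mix of the others beats 2×31 = 62.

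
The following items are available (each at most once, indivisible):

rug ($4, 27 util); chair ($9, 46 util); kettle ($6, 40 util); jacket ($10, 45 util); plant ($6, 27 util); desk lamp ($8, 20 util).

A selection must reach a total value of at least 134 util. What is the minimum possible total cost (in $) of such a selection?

25

Subsets with value ≥ 134, sorted by total cost:
- rug+chair+kettle+plant: cost 25, value 140
- rug+kettle+jacket+plant: cost 26, value 139
- rug+chair+kettle+jacket: cost 29, value 158
Minimum cost: 25 $.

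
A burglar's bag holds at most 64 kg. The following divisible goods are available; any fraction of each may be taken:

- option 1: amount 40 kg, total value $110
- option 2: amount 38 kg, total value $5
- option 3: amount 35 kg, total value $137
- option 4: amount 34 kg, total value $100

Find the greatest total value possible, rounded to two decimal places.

222.29

Take in order of value per unit:
- option 3 (137/35 per unit): all 35 → value 137, running total 137.00
- option 4 (100/34 per unit): 29 of 34 → value 29×100/34 = 85.2941, running total 222.29
Total 222.29.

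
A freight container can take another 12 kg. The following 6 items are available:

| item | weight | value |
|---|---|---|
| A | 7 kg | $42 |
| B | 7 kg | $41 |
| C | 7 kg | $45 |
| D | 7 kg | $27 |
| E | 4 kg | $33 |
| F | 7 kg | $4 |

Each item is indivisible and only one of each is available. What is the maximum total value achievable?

Check high-value combinations within 12 kg:
- C+E: weight 7+4=11, value 45+33=78
- A+E: weight 7+4=11, value 42+33=75
- B+E: weight 7+4=11, value 41+33=74
Best: $78.

$78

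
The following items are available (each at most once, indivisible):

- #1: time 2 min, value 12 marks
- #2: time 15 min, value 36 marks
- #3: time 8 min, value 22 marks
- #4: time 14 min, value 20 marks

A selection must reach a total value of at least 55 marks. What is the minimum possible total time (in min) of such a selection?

Subsets with value ≥ 55, sorted by total time:
- #2+#3: time 23, value 58
- #1+#2+#3: time 25, value 70
- #2+#4: time 29, value 56
Minimum time: 23 min.

23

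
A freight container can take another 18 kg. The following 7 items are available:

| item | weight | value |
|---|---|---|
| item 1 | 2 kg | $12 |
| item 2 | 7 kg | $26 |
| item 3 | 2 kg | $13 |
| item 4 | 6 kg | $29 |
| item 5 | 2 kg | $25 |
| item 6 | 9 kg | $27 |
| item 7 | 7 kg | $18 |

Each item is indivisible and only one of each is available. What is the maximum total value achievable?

This is a 0/1 knapsack; check combinations near the capacity.
- item 2+item 3+item 4+item 5: weight 7+2+6+2=17, value 26+13+29+25=93
- item 1+item 2+item 4+item 5: weight 2+7+6+2=17, value 12+26+29+25=92
- item 3+item 4+item 5+item 7: weight 2+6+2+7=17, value 13+29+25+18=85
Best: $93.

$93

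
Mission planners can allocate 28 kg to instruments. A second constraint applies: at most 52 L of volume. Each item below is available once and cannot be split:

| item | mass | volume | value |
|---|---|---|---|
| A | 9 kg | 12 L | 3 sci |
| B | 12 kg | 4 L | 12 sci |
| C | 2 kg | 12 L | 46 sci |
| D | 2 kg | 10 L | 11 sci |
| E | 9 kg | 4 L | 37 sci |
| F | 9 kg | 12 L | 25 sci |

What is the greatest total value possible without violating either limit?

119 sci

Feasible sets respecting both limits:
- C+D+E+F: mass 22, volume 38, value 119
- C+E+F: mass 20, volume 28, value 108
- B+C+D+E: mass 25, volume 30, value 106
- A+C+D+E: mass 22, volume 38, value 97
Best: 119 sci.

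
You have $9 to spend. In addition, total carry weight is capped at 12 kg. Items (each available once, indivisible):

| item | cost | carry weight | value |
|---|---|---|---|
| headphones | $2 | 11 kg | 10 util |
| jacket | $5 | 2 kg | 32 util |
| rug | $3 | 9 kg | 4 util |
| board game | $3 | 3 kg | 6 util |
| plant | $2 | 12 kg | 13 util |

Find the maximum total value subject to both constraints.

Feasible sets respecting both limits:
- jacket+board game: cost 8, carry weight 5, value 38
- jacket+rug: cost 8, carry weight 11, value 36
- jacket: cost 5, carry weight 2, value 32
- plant: cost 2, carry weight 12, value 13
Best: 38 util.

38 util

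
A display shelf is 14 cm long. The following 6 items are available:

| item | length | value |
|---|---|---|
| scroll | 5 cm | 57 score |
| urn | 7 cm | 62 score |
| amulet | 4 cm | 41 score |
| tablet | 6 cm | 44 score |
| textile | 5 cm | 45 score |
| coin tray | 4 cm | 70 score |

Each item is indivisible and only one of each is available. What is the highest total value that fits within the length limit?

172 score

This is a 0/1 knapsack; check combinations near the capacity.
- scroll+textile+coin tray: length 5+5+4=14, value 57+45+70=172
- scroll+amulet+coin tray: length 5+4+4=13, value 57+41+70=168
- amulet+textile+coin tray: length 4+5+4=13, value 41+45+70=156
- amulet+tablet+coin tray: length 4+6+4=14, value 41+44+70=155
Best: 172 score.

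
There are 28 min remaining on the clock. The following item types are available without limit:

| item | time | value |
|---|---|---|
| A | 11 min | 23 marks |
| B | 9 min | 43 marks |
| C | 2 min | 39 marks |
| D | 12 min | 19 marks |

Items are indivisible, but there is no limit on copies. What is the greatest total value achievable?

Best value-per-unit is C at 39/2, and filling with it alone uses time 14×2=28. No mix of the others beats 14×39 = 546.

546 marks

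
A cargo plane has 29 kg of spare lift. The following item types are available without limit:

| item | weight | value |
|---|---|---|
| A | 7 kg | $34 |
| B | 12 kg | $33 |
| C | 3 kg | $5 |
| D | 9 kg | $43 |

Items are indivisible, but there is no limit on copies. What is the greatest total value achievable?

Best value-per-unit is A at 34/7, and filling with it alone uses weight 4×7=28. No mix of the others beats 4×34 = 136.

$136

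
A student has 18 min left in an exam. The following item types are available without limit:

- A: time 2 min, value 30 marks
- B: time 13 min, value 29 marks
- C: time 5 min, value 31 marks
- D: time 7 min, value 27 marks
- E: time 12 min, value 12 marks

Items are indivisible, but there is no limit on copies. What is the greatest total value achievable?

Best value-per-unit is A at 30/2, and filling with it alone uses time 9×2=18. No mix of the others beats 9×30 = 270.

270 marks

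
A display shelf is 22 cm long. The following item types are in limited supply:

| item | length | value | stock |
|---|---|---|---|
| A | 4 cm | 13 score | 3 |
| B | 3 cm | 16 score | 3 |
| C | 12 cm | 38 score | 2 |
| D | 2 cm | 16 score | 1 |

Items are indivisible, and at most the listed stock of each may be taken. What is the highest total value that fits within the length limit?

Top feasible selections:
- 2×A + 3×B + 1×D: length 19, value 90
- 3×A + 2×B + 1×D: length 20, value 87
- 3×A + 3×B: length 21, value 87
- 2×B + 1×C + 1×D: length 20, value 86
Best: 90 score.

90 score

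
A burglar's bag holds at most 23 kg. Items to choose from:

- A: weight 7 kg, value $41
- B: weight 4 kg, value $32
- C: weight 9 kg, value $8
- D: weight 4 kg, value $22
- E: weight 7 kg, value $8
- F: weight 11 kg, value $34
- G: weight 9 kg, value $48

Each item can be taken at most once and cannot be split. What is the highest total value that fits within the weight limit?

$121

Check high-value combinations within 23 kg:
- A+B+G: weight 7+4+9=20, value 41+32+48=121
- A+D+G: weight 7+4+9=20, value 41+22+48=111
- A+B+F: weight 7+4+11=22, value 41+32+34=107
Best: $121.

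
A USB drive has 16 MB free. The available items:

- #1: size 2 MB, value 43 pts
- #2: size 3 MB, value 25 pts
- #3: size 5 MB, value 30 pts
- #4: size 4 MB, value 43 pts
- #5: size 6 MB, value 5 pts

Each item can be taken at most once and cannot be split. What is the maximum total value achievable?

141 pts

Check high-value combinations within 16 MB:
- #1+#2+#3+#4: size 2+3+5+4=14, value 43+25+30+43=141
- #1+#3+#4: size 2+5+4=11, value 43+30+43=116
- #1+#2+#4+#5: size 2+3+4+6=15, value 43+25+43+5=116
Best: 141 pts.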